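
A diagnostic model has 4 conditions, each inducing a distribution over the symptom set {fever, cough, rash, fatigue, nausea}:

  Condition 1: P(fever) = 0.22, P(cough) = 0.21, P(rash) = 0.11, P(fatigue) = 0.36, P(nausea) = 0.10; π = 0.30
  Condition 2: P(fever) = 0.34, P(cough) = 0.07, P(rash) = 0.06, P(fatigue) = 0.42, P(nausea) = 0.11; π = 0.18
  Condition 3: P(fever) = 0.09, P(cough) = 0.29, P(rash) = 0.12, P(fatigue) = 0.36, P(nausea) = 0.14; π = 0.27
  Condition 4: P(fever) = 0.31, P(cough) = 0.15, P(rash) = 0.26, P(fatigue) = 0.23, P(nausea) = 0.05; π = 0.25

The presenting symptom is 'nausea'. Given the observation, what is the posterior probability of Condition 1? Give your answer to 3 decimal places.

Posterior ∝ prior × likelihood, so P(k | x) ∝ π_k f_k(x); normalise over all components.
Categorical probabilities:
  L_1 = P(nausea | comp) = 0.10
  L_2 = P(nausea | comp) = 0.11
  L_3 = P(nausea | comp) = 0.14
  L_4 = P(nausea | comp) = 0.05
Unnormalised posteriors:
  π_1·L_1 = 0.30 × 0.1 = 0.03
  π_2·L_2 = 0.18 × 0.11 = 0.0198
  π_3·L_3 = 0.27 × 0.14 = 0.0378
  π_4·L_4 = 0.25 × 0.05 = 0.0125
Normaliser: 0.03 + 0.0198 + 0.0378 + 0.0125 = 0.1001
So the posterior for Condition 1 is 0.03 / 0.1001 ≈ 0.300.

0.300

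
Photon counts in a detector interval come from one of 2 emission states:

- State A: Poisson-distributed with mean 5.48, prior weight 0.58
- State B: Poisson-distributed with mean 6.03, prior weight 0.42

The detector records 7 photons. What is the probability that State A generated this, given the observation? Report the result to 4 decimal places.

By Bayes' theorem, P(k | x) = π_k f_k(x) / Σ_j π_j f_j(x).
Evaluate each component's likelihood at the observed value:
  p_A = 0.122772
  p_B = 0.138355
Weight by the priors:
  π_A·p_A = 0.58 × 0.122772 = 0.0712078
  π_B·p_B = 0.42 × 0.138355 = 0.0581091
Sum: 0.0712078 + 0.0581091 = 0.129317
P(State A | data) = 0.0712078 / 0.129317 ≈ 0.5506

0.5506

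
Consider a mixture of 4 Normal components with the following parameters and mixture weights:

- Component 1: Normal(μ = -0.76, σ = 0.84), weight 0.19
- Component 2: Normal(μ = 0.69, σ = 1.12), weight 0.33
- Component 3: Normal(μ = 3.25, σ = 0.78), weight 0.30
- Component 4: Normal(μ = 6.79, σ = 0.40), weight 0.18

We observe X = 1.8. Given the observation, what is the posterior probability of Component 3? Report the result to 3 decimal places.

0.272

Posterior ∝ prior × likelihood, so P(k | x) ∝ π_k f_k(x); normalise over all components.
Evaluate each component's likelihood at the observed value:
  f_1 = 0.00456847
  f_2 = 0.217974
  f_3 = 0.0908659
  f_4 = 1.60389e-34
Prior × likelihood for each component:
  π_1·f_1 = 0.19 × 0.00456847 = 0.00086801
  π_2·f_2 = 0.33 × 0.217974 = 0.0719315
  π_3·f_3 = 0.30 × 0.0908659 = 0.0272598
  π_4·f_4 = 0.18 × 1.60389e-34 = 2.887e-35
Sum: 0.00086801 + 0.0719315 + 0.0272598 + 2.887e-35 = 0.100059
Responsibility of Component 3: 0.0272598 / 0.100059 ≈ 0.272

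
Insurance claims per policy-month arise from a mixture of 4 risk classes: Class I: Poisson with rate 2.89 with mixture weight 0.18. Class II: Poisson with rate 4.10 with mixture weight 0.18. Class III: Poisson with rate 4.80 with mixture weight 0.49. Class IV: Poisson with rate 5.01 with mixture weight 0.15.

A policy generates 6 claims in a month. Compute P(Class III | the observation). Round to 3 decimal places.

0.579

P(component k | x) = w_k·f_k(x) / marginal(x), where marginal(x) = Σ_j w_j·f_j(x).
Poisson probabilities:
  p_I = 0.0449721
  p_II = 0.109336
  p_III = 0.139798
  p_IV = 0.146514
Multiply by the mixture weights:
  w_I·p_I = 0.18 × 0.0449721 = 0.00809498
  w_II·p_II = 0.18 × 0.109336 = 0.0196805
  w_III·p_III = 0.49 × 0.139798 = 0.0685011
  w_IV·p_IV = 0.15 × 0.146514 = 0.0219771
Evidence: 0.00809498 + 0.0196805 + 0.0685011 + 0.0219771 = 0.118254
P(Class III | the observation) ≈ 0.579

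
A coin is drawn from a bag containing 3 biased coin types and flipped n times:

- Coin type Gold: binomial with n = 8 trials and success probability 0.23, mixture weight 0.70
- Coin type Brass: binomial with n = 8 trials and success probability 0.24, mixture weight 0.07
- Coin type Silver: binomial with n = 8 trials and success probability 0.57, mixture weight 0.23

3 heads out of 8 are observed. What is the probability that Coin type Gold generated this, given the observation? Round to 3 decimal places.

Posterior ∝ prior × likelihood, so P(k | x) ∝ π_k f_k(x); normalise over all components.
Binomial probabilities:
  L_Gold = C(8,3)·0.23^3·0.77^5 = 56·0.012167·0.270678 = 0.184427
  L_Brass = C(8,3)·0.24^3·0.76^5 = 56·0.013824·0.253553 = 0.196286
  L_Silver = C(8,3)·0.57^3·0.43^5 = 56·0.185193·0.0147008 = 0.15246
Weight by the priors:
  π_Gold·L_Gold = 0.70 × 0.184427 = 0.129099
  π_Brass·L_Brass = 0.07 × 0.196286 = 0.01374
  π_Silver·L_Silver = 0.23 × 0.15246 = 0.0350657
Marginal: 0.129099 + 0.01374 + 0.0350657 = 0.177905
So the posterior for Coin type Gold is 0.129099 / 0.177905 ≈ 0.726.

0.726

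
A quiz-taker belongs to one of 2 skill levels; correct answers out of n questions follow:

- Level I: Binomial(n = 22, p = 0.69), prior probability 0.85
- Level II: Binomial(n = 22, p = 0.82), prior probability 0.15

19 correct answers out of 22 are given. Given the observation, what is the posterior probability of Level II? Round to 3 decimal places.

0.479

Apply Bayes' rule: the posterior for each component is proportional to its prior times its likelihood at x.
Evaluate each component's likelihood at the observed value:
  p_I = 0.0397868
  p_II = 0.20692
Prior × likelihood for each component:
  w_I·p_I = 0.85 × 0.0397868 = 0.0338187
  w_II·p_II = 0.15 × 0.20692 = 0.0310379
Normaliser: 0.0338187 + 0.0310379 = 0.0648567
P(Level II | 19 correct answers out of 22) = 0.0310379 / 0.0648567 ≈ 0.479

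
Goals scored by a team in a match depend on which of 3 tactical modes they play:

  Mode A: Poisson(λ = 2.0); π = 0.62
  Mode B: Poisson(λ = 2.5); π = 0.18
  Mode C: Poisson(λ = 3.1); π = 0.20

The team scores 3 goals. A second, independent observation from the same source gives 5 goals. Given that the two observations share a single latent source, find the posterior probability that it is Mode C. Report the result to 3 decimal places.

By Bayes' theorem, P(k | x) = w_k f_k(x) / Σ_j w_j f_j(x).
Since both observations come from the same component, the likelihood for component k is f_k(x₁)·f_k(x₂).
  p_A = [0.180447] × [0.0360894] = 0.00651223
  p_B = [0.213763] × [0.0668009] = 0.0142796
  p_C = [0.223677] × [0.107477] = 0.02404
Weight by the priors:
  w_A·p_A = 0.62 × 0.00651223 = 0.00403758
  w_B·p_B = 0.18 × 0.0142796 = 0.00257032
  w_C·p_C = 0.20 × 0.02404 = 0.00480801
Marginal: 0.00403758 + 0.00257032 + 0.00480801 = 0.0114159
P(Mode C | data) = 0.00480801 / 0.0114159 ≈ 0.421

0.421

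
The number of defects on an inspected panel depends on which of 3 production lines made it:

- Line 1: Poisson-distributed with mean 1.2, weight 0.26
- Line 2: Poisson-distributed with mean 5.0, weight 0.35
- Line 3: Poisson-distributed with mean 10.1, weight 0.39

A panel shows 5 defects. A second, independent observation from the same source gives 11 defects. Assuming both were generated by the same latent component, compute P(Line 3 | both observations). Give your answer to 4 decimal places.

Apply Bayes' rule: the posterior for each component is proportional to its prior times its likelihood at x.
Since both observations come from the same component, the likelihood for component k is f_k(x₁)·f_k(x₂).
  f_1 = [e^(−1.2)·1.2^5/5! = 0.00624556] × [5.60641e-08] = 3.50152e-10
  f_2 = [e^(−5.0)·5.0^5/5! = 0.175467] × [0.00824218] = 0.00144623
  f_3 = [e^(−10.1)·10.1^5/5! = 0.0359792] × [0.114817] = 0.00413101
Multiply by the mixture weights:
  P(Z=1)·f_1 = 0.26 × 3.50152e-10 = 9.10394e-11
  P(Z=2)·f_2 = 0.35 × 0.00144623 = 0.000506182
  P(Z=3)·f_3 = 0.39 × 0.00413101 = 0.00161109
Evidence: 9.10394e-11 + 0.000506182 + 0.00161109 = 0.00211728
P(Line 3 | data) ≈ 0.7609

0.7609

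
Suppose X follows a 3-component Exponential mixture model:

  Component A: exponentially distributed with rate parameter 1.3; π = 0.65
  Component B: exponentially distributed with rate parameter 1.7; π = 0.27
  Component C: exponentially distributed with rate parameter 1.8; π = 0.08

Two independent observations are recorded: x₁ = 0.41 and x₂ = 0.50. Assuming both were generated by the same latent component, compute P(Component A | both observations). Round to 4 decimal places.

0.6085

Apply Bayes' rule: the posterior for each component is proportional to its prior times its likelihood at x.
Since both observations come from the same component, the likelihood for component k is f_k(x₁)·f_k(x₂).
  f_A = [0.762894] × [0.67866] = 0.517745
  f_B = [0.846731] × [0.726605] = 0.61524
  f_C = [0.860524] × [0.731825] = 0.629754
Weight by the priors:
  w_A·f_A = 0.65 × 0.517745 = 0.336535
  w_B·f_B = 0.27 × 0.61524 = 0.166115
  w_C·f_C = 0.08 × 0.629754 = 0.0503803
Evidence: 0.336535 + 0.166115 + 0.0503803 = 0.55303
Responsibility of Component A: 0.336535 / 0.55303 ≈ 0.6085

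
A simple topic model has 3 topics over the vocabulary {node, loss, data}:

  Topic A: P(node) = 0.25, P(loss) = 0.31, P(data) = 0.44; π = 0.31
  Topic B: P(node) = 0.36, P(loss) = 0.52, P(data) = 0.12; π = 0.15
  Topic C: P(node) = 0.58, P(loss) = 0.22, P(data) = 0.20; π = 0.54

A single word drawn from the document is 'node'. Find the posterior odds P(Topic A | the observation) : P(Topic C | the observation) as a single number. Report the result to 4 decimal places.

The posterior odds equal the prior odds times the likelihood ratio: (π_i/π_j)·(f_i(x)/f_j(x)).
Categorical probabilities:
  f_A = 0.25
  f_B = 0.36
  f_C = 0.58
Odds = (0.31/0.54) × (0.25/0.58) = 0.574074 × 0.431034 ≈ 0.2474

0.2474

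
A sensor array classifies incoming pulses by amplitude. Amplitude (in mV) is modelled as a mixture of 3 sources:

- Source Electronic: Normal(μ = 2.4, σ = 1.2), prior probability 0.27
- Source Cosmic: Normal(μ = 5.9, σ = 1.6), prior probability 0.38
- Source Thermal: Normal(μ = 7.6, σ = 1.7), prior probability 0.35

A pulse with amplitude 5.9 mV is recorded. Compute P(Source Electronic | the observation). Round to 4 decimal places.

The responsibility of component k is w_k f_k(x) divided by Σ_j w_j f_j(x).
Normal densities:
  f_Electronic = (1/(1.2·√(2π)))·exp(−(5.9−2.4)²/(2·1.2²)) = 0.332452·exp(-4.25347) = 0.00472573
  f_Cosmic = (1/(1.6·√(2π)))·exp(−(5.9−5.9)²/(2·1.6²)) = 0.249339·exp(-0.00000) = 0.249339
  f_Thermal = (1/(1.7·√(2π)))·exp(−(5.9−7.6)²/(2·1.7²)) = 0.234672·exp(-0.50000) = 0.142336
Weight by the priors:
  w_Electronic·f_Electronic = 0.27 × 0.00472573 = 0.00127595
  w_Cosmic·f_Cosmic = 0.38 × 0.249339 = 0.0947488
  w_Thermal·f_Thermal = 0.35 × 0.142336 = 0.0498175
Evidence: 0.00127595 + 0.0947488 + 0.0498175 = 0.145842
P(Source Electronic | x) = 0.00127595 / 0.145842 ≈ 0.0087

0.0087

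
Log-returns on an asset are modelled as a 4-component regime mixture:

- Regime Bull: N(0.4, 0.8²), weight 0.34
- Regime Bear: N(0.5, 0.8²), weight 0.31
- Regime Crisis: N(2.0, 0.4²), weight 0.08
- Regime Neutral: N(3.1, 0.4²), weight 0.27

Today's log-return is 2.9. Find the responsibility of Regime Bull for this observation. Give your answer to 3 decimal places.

0.005

Posterior ∝ prior × likelihood, so P(k | x) ∝ w_k f_k(x); normalise over all components.
Evaluate each component's likelihood at the observed value:
  p_Bull = (1/(0.8·√(2π)))·exp(−(2.9−0.4)²/(2·0.8²)) = 0.498678·exp(-4.88281) = 0.00377782
  p_Bear = (1/(0.8·√(2π)))·exp(−(2.9−0.5)²/(2·0.8²)) = 0.498678·exp(-4.50000) = 0.00553981
  p_Crisis = (1/(0.4·√(2π)))·exp(−(2.9−2.0)²/(2·0.4²)) = 0.997356·exp(-2.53125) = 0.0793491
  p_Neutral = (1/(0.4·√(2π)))·exp(−(2.9−3.1)²/(2·0.4²)) = 0.997356·exp(-0.12500) = 0.880163
Prior × likelihood for each component:
  w_Bull·p_Bull = 0.34 × 0.00377782 = 0.00128446
  w_Bear·p_Bear = 0.31 × 0.00553981 = 0.00171734
  w_Crisis·p_Crisis = 0.08 × 0.0793491 = 0.00634793
  w_Neutral·p_Neutral = 0.27 × 0.880163 = 0.237644
Sum: 0.00128446 + 0.00171734 + 0.00634793 + 0.237644 = 0.246994
P(Regime Bull | x) = 0.00128446 / 0.246994 ≈ 0.005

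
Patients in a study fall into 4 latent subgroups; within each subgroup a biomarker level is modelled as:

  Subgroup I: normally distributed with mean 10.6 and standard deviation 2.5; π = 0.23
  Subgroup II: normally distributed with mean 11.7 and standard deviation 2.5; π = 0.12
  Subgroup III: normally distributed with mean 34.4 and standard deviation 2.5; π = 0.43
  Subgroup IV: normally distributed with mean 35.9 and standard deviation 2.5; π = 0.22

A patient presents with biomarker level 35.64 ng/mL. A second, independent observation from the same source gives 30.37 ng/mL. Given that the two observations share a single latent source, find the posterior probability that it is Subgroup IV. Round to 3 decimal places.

0.154

P(component k | x) = π_k·f_k(x) / marginal(x), where marginal(x) = Σ_j π_j·f_j(x).
Since both observations come from the same component, the likelihood for component k is f_k(x₁)·f_k(x₂).
  L_I = [(1/(2.5·√(2π)))·exp(−(35.64−10.6)²/(2·2.5²)) = 0.159577·exp(-50.16013) = 2.62243e-23] × [4.20097e-15] = 1.10167e-37
  L_II = [(1/(2.5·√(2π)))·exp(−(35.64−11.7)²/(2·2.5²)) = 0.159577·exp(-45.84989) = 1.95262e-21] × [1.23722e-13] = 2.41581e-34
  L_III = [(1/(2.5·√(2π)))·exp(−(35.64−34.4)²/(2·2.5²)) = 0.159577·exp(-0.12301) = 0.141107] × [0.0435215] = 0.00614118
  L_IV = [(1/(2.5·√(2π)))·exp(−(35.64−35.9)²/(2·2.5²)) = 0.159577·exp(-0.00541) = 0.158716] × [0.0138191] = 0.00219332
Weight by the priors:
  π_I·L_I = 0.23 × 1.10167e-37 = 2.53385e-38
  π_II·L_II = 0.12 × 2.41581e-34 = 2.89897e-35
  π_III·L_III = 0.43 × 0.00614118 = 0.00264071
  π_IV·L_IV = 0.22 × 0.00219332 = 0.000482531
Normaliser: 2.53385e-38 + 2.89897e-35 + 0.00264071 + 0.000482531 = 0.00312324
Responsibility of Subgroup IV: 0.000482531 / 0.00312324 ≈ 0.154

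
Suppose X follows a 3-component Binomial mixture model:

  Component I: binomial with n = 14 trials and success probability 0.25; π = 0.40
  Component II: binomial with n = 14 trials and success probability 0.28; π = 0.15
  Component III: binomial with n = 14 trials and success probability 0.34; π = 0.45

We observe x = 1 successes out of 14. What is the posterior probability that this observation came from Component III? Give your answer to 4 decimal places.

0.1889

By Bayes' theorem, P(k | x) = π_k f_k(x) / Σ_j π_j f_j(x).
Component likelihoods at x = 1 successes out of 14:
  f_I = C(14,1)·0.25^1·0.75^13 = 14·0.25·0.0237573 = 0.0831504
  f_II = C(14,1)·0.28^1·0.72^13 = 14·0.28·0.0139741 = 0.0547783
  f_III = C(14,1)·0.34^1·0.66^13 = 14·0.34·0.00450891 = 0.0214624
Weight by the priors:
  π_I·f_I = 0.40 × 0.0831504 = 0.0332602
  π_II·f_II = 0.15 × 0.0547783 = 0.00821674
  π_III·f_III = 0.45 × 0.0214624 = 0.00965808
Marginal: 0.0332602 + 0.00821674 + 0.00965808 = 0.051135
P(Component III | x) = 0.00965808 / 0.051135 ≈ 0.1889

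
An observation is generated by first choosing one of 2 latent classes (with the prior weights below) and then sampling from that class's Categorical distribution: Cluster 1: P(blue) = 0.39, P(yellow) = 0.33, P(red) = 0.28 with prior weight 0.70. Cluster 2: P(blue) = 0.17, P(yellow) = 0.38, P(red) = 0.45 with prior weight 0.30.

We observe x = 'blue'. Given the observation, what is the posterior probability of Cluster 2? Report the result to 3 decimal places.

Posterior ∝ prior × likelihood, so P(k | x) ∝ P(Z=k) f_k(x); normalise over all components.
Component likelihoods at x = 'blue':
  p_1 = 0.39
  p_2 = 0.17
Unnormalised posteriors:
  P(Z=1)·p_1 = 0.70 × 0.39 = 0.273
  P(Z=2)·p_2 = 0.30 × 0.17 = 0.051
Normaliser: 0.273 + 0.051 = 0.324
P(Cluster 2 | 'blue') = 0.051 / 0.324 ≈ 0.157

0.157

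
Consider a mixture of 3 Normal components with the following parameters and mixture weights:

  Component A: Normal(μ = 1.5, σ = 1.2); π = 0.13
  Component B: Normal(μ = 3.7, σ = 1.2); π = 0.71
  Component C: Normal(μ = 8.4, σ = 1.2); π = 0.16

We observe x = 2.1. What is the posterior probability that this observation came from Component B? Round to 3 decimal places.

0.718

Posterior ∝ prior × likelihood, so P(k | x) ∝ π_k f_k(x); normalise over all components.
Evaluate each component's likelihood at the observed value:
  p_A = 0.293388
  p_B = 0.136675
  p_C = 3.44039e-07
Multiply by the mixture weights:
  π_A·p_A = 0.13 × 0.293388 = 0.0381404
  π_B·p_B = 0.71 × 0.136675 = 0.0970393
  π_C·p_C = 0.16 × 3.44039e-07 = 5.50463e-08
Normaliser: 0.0381404 + 0.0970393 + 5.50463e-08 = 0.13518
P(Component B | 2.1) = 0.0970393 / 0.13518 ≈ 0.718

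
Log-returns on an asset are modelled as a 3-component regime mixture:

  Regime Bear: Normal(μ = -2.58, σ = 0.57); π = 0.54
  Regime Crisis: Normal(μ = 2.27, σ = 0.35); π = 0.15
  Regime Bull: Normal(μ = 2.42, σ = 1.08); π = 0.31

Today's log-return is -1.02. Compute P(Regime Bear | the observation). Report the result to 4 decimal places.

0.9256

Apply Bayes' rule: the posterior for each component is proportional to its prior times its likelihood at x.
Normal densities:
  p_Bear = (1/(0.57·√(2π)))·exp(−(-1.02−-2.58)²/(2·0.57²)) = 0.699899·exp(-3.74515) = 0.01654
  p_Crisis = (1/(0.35·√(2π)))·exp(−(-1.02−2.27)²/(2·0.35²)) = 1.139835·exp(-44.18000) = 7.40818e-20
  p_Bull = (1/(1.08·√(2π)))·exp(−(-1.02−2.42)²/(2·1.08²)) = 0.369391·exp(-5.07270) = 0.00231441
Prior × likelihood for each component:
  P(Z=Bear)·p_Bear = 0.54 × 0.01654 = 0.00893161
  P(Z=Crisis)·p_Crisis = 0.15 × 7.40818e-20 = 1.11123e-20
  P(Z=Bull)·p_Bull = 0.31 × 0.00231441 = 0.000717466
Evidence: 0.00893161 + 1.11123e-20 + 0.000717466 = 0.00964908
So the posterior for Regime Bear is 0.00893161 / 0.00964908 ≈ 0.9256.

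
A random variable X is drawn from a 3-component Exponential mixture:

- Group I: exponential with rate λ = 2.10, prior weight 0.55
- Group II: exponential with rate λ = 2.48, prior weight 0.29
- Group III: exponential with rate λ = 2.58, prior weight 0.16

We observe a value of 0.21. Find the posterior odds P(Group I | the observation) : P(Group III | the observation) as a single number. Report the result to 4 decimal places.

Only the two components matter; the odds are (π_i f_i(x)) / (π_j f_j(x)).
Evaluate each component's likelihood at the observed value:
  L_I = 1.35112
  L_II = 1.47323
  L_III = 1.50079
0.743119 / 0.240126 ≈ 3.0947

3.0947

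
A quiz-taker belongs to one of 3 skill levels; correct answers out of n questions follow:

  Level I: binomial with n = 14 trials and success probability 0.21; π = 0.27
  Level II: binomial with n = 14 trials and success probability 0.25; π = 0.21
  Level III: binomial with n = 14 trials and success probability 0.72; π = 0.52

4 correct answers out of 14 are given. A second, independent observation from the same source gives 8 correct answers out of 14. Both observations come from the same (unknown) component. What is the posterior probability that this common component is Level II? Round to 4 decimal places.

0.6760

By Bayes' theorem, P(k | x) = w_k f_k(x) / Σ_j w_j f_j(x).
Since both observations come from the same component, the likelihood for component k is f_k(x₁)·f_k(x₂).
  L_I = [0.184324] × [0.00276104] = 0.000508926
  L_II = [0.220195] × [0.00815536] = 0.00179577
  L_III = [0.000796791] × [0.104511] = 8.32737e-05
Unnormalised posteriors:
  w_I·L_I = 0.27 × 0.000508926 = 0.00013741
  w_II·L_II = 0.21 × 0.00179577 = 0.000377111
  w_III·L_III = 0.52 × 8.32737e-05 = 4.33023e-05
Normaliser: 0.00013741 + 0.000377111 + 4.33023e-05 = 0.000557823
So the posterior for Level II is 0.000377111 / 0.000557823 ≈ 0.6760.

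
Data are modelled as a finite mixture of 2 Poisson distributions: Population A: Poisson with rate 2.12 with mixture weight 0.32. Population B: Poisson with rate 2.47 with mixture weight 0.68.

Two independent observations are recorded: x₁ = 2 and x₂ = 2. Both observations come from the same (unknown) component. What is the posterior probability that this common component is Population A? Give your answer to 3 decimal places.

0.340

P(component k | x) = P(Z=k)·f_k(x) / marginal(x), where marginal(x) = Σ_j P(Z=j)·f_j(x).
Since both observations come from the same component, the likelihood for component k is f_k(x₁)·f_k(x₂).
  L_A = [0.269735] × [0.269735] = 0.072757
  L_B = [0.258022] × [0.258022] = 0.0665753
Unnormalised posteriors:
  P(Z=A)·L_A = 0.32 × 0.072757 = 0.0232822
  P(Z=B)·L_B = 0.68 × 0.0665753 = 0.0452712
Denominator: 0.0232822 + 0.0452712 = 0.0685534
P(Population A | x) ≈ 0.340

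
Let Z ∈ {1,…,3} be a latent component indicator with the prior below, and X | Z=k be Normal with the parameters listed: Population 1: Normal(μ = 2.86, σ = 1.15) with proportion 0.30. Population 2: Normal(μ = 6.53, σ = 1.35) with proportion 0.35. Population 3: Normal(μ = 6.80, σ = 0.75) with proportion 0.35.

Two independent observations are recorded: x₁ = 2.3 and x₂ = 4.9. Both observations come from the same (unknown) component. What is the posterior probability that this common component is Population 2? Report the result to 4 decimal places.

Apply Bayes' rule: the posterior for each component is proportional to its prior times its likelihood at x.
Since both observations come from the same component, the likelihood for component k is f_k(x₁)·f_k(x₂).
  p_1 = [0.308121] × [0.0719284] = 0.0221626
  p_2 = [0.00218109] × [0.142565] = 0.000310946
  p_3 = [8.10118e-09] × [0.0214905] = 1.74098e-10
Unnormalised posteriors:
  w_1·p_1 = 0.30 × 0.0221626 = 0.00664879
  w_2·p_2 = 0.35 × 0.000310946 = 0.000108831
  w_3·p_3 = 0.35 × 1.74098e-10 = 6.09344e-11
Sum: 0.00664879 + 0.000108831 + 6.09344e-11 = 0.00675762
So the posterior for Population 2 is 0.000108831 / 0.00675762 ≈ 0.0161.

0.0161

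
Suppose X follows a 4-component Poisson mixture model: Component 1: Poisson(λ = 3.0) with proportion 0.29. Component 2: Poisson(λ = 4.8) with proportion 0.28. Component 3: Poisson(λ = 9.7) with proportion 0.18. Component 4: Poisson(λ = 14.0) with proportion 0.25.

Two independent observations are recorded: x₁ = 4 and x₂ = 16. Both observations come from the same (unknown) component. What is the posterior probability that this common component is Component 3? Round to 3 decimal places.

0.707

By Bayes' theorem, P(k | x) = w_k f_k(x) / Σ_j w_j f_j(x).
Since both observations come from the same component, the likelihood for component k is f_k(x₁)·f_k(x₂).
  p_1 = [e^(−3.0)·3.0^4/4! = 0.168031] × [1.02432e-07] = 1.72118e-08
  p_2 = [e^(−4.8)·4.8^4/4! = 0.182029] × [3.12339e-05] = 5.68548e-06
  p_3 = [e^(−9.7)·9.7^4/4! = 0.0226058] × [0.0179917] = 0.000406716
  p_4 = [e^(−14.0)·14.0^4/4! = 0.001331] × [0.0865578] = 0.000115208
Prior × likelihood for each component:
  w_1·p_1 = 0.29 × 1.72118e-08 = 4.99143e-09
  w_2·p_2 = 0.28 × 5.68548e-06 = 1.59193e-06
  w_3·p_3 = 0.18 × 0.000406716 = 7.32088e-05
  w_4·p_4 = 0.25 × 0.000115208 = 2.88021e-05
Sum: 4.99143e-09 + 1.59193e-06 + 7.32088e-05 + 2.88021e-05 = 0.000103608
So the posterior for Component 3 is 7.32088e-05 / 0.000103608 ≈ 0.707.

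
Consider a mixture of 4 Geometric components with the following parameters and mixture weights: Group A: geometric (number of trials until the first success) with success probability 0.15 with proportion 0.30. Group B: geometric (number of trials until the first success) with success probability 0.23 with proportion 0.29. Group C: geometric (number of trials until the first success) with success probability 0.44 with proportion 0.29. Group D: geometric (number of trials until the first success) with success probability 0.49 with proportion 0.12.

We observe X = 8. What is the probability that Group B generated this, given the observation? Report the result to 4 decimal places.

Posterior ∝ prior × likelihood, so P(k | x) ∝ π_k f_k(x); normalise over all components.
Evaluate each component's likelihood at the observed value:
  f_A = 0.0480866
  f_B = 0.0369116
  f_C = 0.00759922
  f_D = 0.00439731
Prior × likelihood for each component:
  π_A·f_A = 0.30 × 0.0480866 = 0.014426
  π_B·f_B = 0.29 × 0.0369116 = 0.0107044
  π_C·f_C = 0.29 × 0.00759922 = 0.00220377
  π_D·f_D = 0.12 × 0.00439731 = 0.000527677
Evidence: 0.014426 + 0.0107044 + 0.00220377 + 0.000527677 = 0.0278618
P(Group B | the observation) = 0.0107044 / 0.0278618 ≈ 0.3842

0.3842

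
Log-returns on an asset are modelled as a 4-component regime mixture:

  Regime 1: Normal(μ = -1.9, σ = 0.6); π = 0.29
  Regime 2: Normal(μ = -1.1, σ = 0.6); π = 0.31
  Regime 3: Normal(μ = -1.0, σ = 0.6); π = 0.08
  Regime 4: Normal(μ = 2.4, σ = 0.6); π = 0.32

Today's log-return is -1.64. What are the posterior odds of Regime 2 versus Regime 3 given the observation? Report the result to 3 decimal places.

4.565

The posterior odds equal the prior odds times the likelihood ratio: (π_i/π_j)·(f_i(x)/f_j(x)).
Component likelihoods at x = -1.64:
  p_1 = (1/(0.6·√(2π)))·exp(−(-1.64−-1.9)²/(2·0.6²)) = 0.664904·exp(-0.09389) = 0.605318
  p_2 = (1/(0.6·√(2π)))·exp(−(-1.64−-1.1)²/(2·0.6²)) = 0.664904·exp(-0.40500) = 0.443475
  p_3 = (1/(0.6·√(2π)))·exp(−(-1.64−-1.0)²/(2·0.6²)) = 0.664904·exp(-0.56889) = 0.376438
  p_4 = (1/(0.6·√(2π)))·exp(−(-1.64−2.4)²/(2·0.6²)) = 0.664904·exp(-22.66889) = 9.50135e-11
Odds = (0.31/0.08) × (0.443475/0.376438) = 3.875 × 1.17808 ≈ 4.565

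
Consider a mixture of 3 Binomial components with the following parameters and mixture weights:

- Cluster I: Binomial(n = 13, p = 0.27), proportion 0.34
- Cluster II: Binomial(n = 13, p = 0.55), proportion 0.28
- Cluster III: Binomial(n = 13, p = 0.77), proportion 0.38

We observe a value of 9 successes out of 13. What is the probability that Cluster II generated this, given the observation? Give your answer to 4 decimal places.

0.3416

Apply Bayes' rule: the posterior for each component is proportional to its prior times its likelihood at x.
Evaluate each component's likelihood at the observed value:
  L_I = C(13,9)·0.27^9·0.73^4 = 715·7.6256e-06·0.283982 = 0.00154836
  L_II = C(13,9)·0.55^9·0.45^4 = 715·0.00460537·0.0410062 = 0.135027
  L_III = C(13,9)·0.77^9·0.23^4 = 715·0.0951517·0.00279841 = 0.190386
Unnormalised posteriors:
  w_I·L_I = 0.34 × 0.00154836 = 0.000526442
  w_II·L_II = 0.28 × 0.135027 = 0.0378075
  w_III·L_III = 0.38 × 0.190386 = 0.0723465
Sum: 0.000526442 + 0.0378075 + 0.0723465 = 0.11068
So the posterior for Cluster II is 0.0378075 / 0.11068 ≈ 0.3416.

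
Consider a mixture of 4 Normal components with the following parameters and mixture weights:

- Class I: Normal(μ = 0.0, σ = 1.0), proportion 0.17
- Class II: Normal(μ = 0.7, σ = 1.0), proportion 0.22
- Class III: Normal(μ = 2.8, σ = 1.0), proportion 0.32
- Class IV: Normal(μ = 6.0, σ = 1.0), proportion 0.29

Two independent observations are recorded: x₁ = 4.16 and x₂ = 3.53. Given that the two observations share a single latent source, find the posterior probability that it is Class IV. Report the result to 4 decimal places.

0.0253

Posterior ∝ prior × likelihood, so P(k | x) ∝ P(Z=k) f_k(x); normalise over all components.
Since both observations come from the same component, the likelihood for component k is f_k(x₁)·f_k(x₂).
  f_I = [6.96702e-05] × [0.000785344] = 5.4715e-08
  f_II = [0.00100302] × [0.00727444] = 7.29642e-06
  f_III = [0.158225] × [0.305627] = 0.0483578
  f_IV = [0.0734068] × [0.018885] = 0.00138629
Weight by the priors:
  P(Z=I)·f_I = 0.17 × 5.4715e-08 = 9.30156e-09
  P(Z=II)·f_II = 0.22 × 7.29642e-06 = 1.60521e-06
  P(Z=III)·f_III = 0.32 × 0.0483578 = 0.0154745
  P(Z=IV)·f_IV = 0.29 × 0.00138629 = 0.000402023
Denominator: 9.30156e-09 + 1.60521e-06 + 0.0154745 + 0.000402023 = 0.0158781
P(Class IV | x₁,x₂) ≈ 0.0253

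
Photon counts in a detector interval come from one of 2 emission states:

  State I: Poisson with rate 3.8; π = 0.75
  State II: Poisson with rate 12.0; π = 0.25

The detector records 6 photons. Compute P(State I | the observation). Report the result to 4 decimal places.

The responsibility of component k is π_k f_k(x) divided by Σ_j π_j f_j(x).
Component likelihoods at x = 6 photons:
  L_I = e^(−3.8)·3.8^6/6! = 0.0935513
  L_II = e^(−12.0)·12.0^6/6! = 0.0254813
Weight by the priors:
  π_I·L_I = 0.75 × 0.0935513 = 0.0701635
  π_II·L_II = 0.25 × 0.0254813 = 0.00637032
Denominator: 0.0701635 + 0.00637032 = 0.0765338
So the posterior for State I is 0.0701635 / 0.0765338 ≈ 0.9168.

0.9168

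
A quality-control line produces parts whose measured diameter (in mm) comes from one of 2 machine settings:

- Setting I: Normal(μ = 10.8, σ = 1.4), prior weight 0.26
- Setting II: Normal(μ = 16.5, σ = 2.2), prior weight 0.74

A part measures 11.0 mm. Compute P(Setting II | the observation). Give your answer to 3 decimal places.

By Bayes' theorem, P(k | x) = π_k f_k(x) / Σ_j π_j f_j(x).
Component likelihoods at x = 11.0 mm:
  L_I = 0.282066
  L_II = 0.00796741
Weight by the priors:
  π_I·L_I = 0.26 × 0.282066 = 0.0733371
  π_II·L_II = 0.74 × 0.00796741 = 0.00589588
Normaliser: 0.0733371 + 0.00589588 = 0.079233
Responsibility of Setting II: 0.00589588 / 0.079233 ≈ 0.074

0.074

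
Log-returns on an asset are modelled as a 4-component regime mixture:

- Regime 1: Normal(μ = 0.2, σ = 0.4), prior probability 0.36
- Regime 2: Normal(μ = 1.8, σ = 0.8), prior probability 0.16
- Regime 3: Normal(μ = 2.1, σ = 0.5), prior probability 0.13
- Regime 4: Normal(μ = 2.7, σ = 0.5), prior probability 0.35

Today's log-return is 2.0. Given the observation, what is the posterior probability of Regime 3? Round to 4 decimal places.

The responsibility of component k is π_k f_k(x) divided by Σ_j π_j f_j(x).
Component likelihoods at x = 2.0:
  L_1 = 3.99594e-05
  L_2 = 0.483335
  L_3 = 0.782085
  L_4 = 0.299455
Prior × likelihood for each component:
  π_1·L_1 = 0.36 × 3.99594e-05 = 1.43854e-05
  π_2·L_2 = 0.16 × 0.483335 = 0.0773336
  π_3·L_3 = 0.13 × 0.782085 = 0.101671
  π_4·L_4 = 0.35 × 0.299455 = 0.104809
Normaliser: 1.43854e-05 + 0.0773336 + 0.101671 + 0.104809 = 0.283828
P(Regime 3 | x) ≈ 0.3582

0.3582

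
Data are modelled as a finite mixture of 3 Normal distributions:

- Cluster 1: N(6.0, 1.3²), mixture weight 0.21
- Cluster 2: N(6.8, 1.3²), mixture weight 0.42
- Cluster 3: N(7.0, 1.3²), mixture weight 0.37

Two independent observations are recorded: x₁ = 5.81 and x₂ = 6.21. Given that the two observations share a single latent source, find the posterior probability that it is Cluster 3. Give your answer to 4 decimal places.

0.2928

The responsibility of component k is π_k f_k(x) divided by Σ_j π_j f_j(x).
Since both observations come from the same component, the likelihood for component k is f_k(x₁)·f_k(x₂).
  L_1 = [0.303619] × [0.302901] = 0.0919663
  L_2 = [0.229633] × [0.276847] = 0.0635731
  L_3 = [0.201843] × [0.255139] = 0.0514979
Multiply by the mixture weights:
  π_1·L_1 = 0.21 × 0.0919663 = 0.0193129
  π_2·L_2 = 0.42 × 0.0635731 = 0.0267007
  π_3·L_3 = 0.37 × 0.0514979 = 0.0190542
Normaliser: 0.0193129 + 0.0267007 + 0.0190542 = 0.0650678
P(Cluster 3 | x₁, x₂) = 0.0190542 / 0.0650678 ≈ 0.2928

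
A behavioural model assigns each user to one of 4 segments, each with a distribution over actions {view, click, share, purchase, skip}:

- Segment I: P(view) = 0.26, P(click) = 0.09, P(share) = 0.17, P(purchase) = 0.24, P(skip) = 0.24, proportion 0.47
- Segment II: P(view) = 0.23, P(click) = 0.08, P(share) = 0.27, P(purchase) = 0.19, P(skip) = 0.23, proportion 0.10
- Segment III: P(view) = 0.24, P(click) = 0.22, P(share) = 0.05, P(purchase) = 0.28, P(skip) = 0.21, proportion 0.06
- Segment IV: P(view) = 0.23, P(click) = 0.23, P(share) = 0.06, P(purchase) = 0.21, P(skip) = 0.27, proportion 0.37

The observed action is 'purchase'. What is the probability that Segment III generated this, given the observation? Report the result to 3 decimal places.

0.074

By Bayes' theorem, P(k | x) = P(Z=k) f_k(x) / Σ_j P(Z=j) f_j(x).
Categorical probabilities:
  f_I = 0.24
  f_II = 0.19
  f_III = 0.28
  f_IV = 0.21
Prior × likelihood for each component:
  P(Z=I)·f_I = 0.47 × 0.24 = 0.1128
  P(Z=II)·f_II = 0.10 × 0.19 = 0.019
  P(Z=III)·f_III = 0.06 × 0.28 = 0.0168
  P(Z=IV)·f_IV = 0.37 × 0.21 = 0.0777
Normaliser: 0.1128 + 0.019 + 0.0168 + 0.0777 = 0.2263
So the posterior for Segment III is 0.0168 / 0.2263 ≈ 0.074.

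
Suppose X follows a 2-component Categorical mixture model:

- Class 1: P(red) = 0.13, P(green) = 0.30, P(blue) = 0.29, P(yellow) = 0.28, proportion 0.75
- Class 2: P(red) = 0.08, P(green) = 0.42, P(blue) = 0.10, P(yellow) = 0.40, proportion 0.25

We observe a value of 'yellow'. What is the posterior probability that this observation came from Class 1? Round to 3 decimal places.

0.677

The responsibility of component k is P(Z=k) f_k(x) divided by Σ_j P(Z=j) f_j(x).
Categorical probabilities:
  f_1 = P(yellow | comp) = 0.28
  f_2 = P(yellow | comp) = 0.40
Prior × likelihood for each component:
  P(Z=1)·f_1 = 0.75 × 0.28 = 0.21
  P(Z=2)·f_2 = 0.25 × 0.4 = 0.1
Evidence: 0.21 + 0.1 = 0.31
P(Class 1 | x) = 0.21 / 0.31 ≈ 0.677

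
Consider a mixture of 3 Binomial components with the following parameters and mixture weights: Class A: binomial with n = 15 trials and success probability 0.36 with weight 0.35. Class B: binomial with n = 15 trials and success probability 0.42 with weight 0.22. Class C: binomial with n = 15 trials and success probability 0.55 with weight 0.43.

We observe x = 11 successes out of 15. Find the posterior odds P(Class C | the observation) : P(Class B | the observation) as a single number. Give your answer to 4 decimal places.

13.7541

Posterior odds = (π_i f_i(x)) / (π_j f_j(x)); the normalising sum cancels.
Binomial probabilities:
  p_A = C(15,11)·0.36^11·0.64^4 = 1365·1.31622e-05·0.167772 = 0.00301426
  p_B = C(15,11)·0.42^11·0.58^4 = 1365·7.17368e-05·0.113165 = 0.0110812
  p_C = C(15,11)·0.55^11·0.45^4 = 1365·0.00139312·0.0410062 = 0.077978
Odds = (0.43/0.22) × (0.077978/0.0110812) = 1.95455 × 7.03697 ≈ 13.7541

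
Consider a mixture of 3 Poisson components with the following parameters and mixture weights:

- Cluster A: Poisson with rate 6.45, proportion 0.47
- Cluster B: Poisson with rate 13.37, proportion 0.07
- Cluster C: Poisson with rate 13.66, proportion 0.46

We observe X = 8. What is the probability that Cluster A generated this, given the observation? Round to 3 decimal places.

0.745

Apply Bayes' rule: the posterior for each component is proportional to its prior times its likelihood at x.
Poisson probabilities:
  L_A = 0.117424
  L_B = 0.0395379
  L_C = 0.0351255
Prior × likelihood for each component:
  π_A·L_A = 0.47 × 0.117424 = 0.0551894
  π_B·L_B = 0.07 × 0.0395379 = 0.00276765
  π_C·L_C = 0.46 × 0.0351255 = 0.0161577
Normaliser: 0.0551894 + 0.00276765 + 0.0161577 = 0.0741148
P(Cluster A | 8) ≈ 0.745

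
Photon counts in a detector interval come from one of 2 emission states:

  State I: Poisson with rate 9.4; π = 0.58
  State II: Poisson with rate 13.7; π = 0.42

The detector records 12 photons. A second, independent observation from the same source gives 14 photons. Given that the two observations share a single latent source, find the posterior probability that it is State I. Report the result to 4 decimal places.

0.2950

P(component k | x) = P(Z=k)·f_k(x) / marginal(x), where marginal(x) = Σ_j P(Z=j)·f_j(x).
Since both observations come from the same component, the likelihood for component k is f_k(x₁)·f_k(x₂).
  p_I = [e^(−9.4)·9.4^12/12! = 0.0821919] × [0.0399037] = 0.00327976
  p_II = [e^(−13.7)·13.7^12/12! = 0.102441] × [0.105644] = 0.0108223
Weight by the priors:
  P(Z=I)·p_I = 0.58 × 0.00327976 = 0.00190226
  P(Z=II)·p_II = 0.42 × 0.0108223 = 0.00454538
Denominator: 0.00190226 + 0.00454538 = 0.00644764
So the posterior for State I is 0.00190226 / 0.00644764 ≈ 0.2950.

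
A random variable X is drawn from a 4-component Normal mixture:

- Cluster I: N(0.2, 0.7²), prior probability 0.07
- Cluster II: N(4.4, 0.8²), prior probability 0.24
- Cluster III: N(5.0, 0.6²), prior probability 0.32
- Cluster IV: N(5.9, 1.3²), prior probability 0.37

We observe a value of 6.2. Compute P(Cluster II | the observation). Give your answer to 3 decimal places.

0.064

P(component k | x) = P(Z=k)·f_k(x) / marginal(x), where marginal(x) = Σ_j P(Z=j)·f_j(x).
Evaluate each component's likelihood at the observed value:
  L_I = 6.3407e-17
  L_II = 0.0396746
  L_III = 0.0899849
  L_IV = 0.298815
Prior × likelihood for each component:
  P(Z=I)·L_I = 0.07 × 6.3407e-17 = 4.43849e-18
  P(Z=II)·L_II = 0.24 × 0.0396746 = 0.0095219
  P(Z=III)·L_III = 0.32 × 0.0899849 = 0.0287952
  P(Z=IV)·L_IV = 0.37 × 0.298815 = 0.110562
Evidence: 4.43849e-18 + 0.0095219 + 0.0287952 + 0.110562 = 0.148879
P(Cluster II | x) ≈ 0.064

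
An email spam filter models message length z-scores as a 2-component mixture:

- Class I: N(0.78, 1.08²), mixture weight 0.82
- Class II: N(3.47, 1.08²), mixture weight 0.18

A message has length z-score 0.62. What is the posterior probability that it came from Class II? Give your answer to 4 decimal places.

0.0068

By Bayes' theorem, P(k | x) = π_k f_k(x) / Σ_j π_j f_j(x).
Evaluate each component's likelihood at the observed value:
  L_I = 0.365359
  L_II = 0.0113588
Weight by the priors:
  π_I·L_I = 0.82 × 0.365359 = 0.299595
  π_II·L_II = 0.18 × 0.0113588 = 0.00204458
Marginal: 0.299595 + 0.00204458 = 0.301639
P(Class II | x) ≈ 0.0068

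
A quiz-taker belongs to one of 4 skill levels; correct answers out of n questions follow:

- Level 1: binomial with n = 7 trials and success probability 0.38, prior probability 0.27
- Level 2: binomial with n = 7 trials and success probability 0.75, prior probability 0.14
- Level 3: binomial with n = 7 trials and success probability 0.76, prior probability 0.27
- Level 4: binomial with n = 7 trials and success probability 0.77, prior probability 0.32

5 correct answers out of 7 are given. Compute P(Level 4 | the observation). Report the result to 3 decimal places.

Apply Bayes' rule: the posterior for each component is proportional to its prior times its likelihood at x.
Binomial probabilities:
  f_1 = C(7,5)·0.38^5·0.62^2 = 21·0.00792352·0.3844 = 0.0639618
  f_2 = C(7,5)·0.75^5·0.25^2 = 21·0.237305·0.0625 = 0.311462
  f_3 = C(7,5)·0.76^5·0.24^2 = 21·0.253553·0.0576 = 0.306697
  f_4 = C(7,5)·0.77^5·0.23^2 = 21·0.270678·0.0529 = 0.300697
Prior × likelihood for each component:
  π_1·f_1 = 0.27 × 0.0639618 = 0.0172697
  π_2·f_2 = 0.14 × 0.311462 = 0.0436047
  π_3·f_3 = 0.27 × 0.306697 = 0.0828082
  π_4·f_4 = 0.32 × 0.300697 = 0.0962229
Normaliser: 0.0172697 + 0.0436047 + 0.0828082 + 0.0962229 = 0.239906
P(Level 4 | x) = 0.0962229 / 0.239906 ≈ 0.401

0.401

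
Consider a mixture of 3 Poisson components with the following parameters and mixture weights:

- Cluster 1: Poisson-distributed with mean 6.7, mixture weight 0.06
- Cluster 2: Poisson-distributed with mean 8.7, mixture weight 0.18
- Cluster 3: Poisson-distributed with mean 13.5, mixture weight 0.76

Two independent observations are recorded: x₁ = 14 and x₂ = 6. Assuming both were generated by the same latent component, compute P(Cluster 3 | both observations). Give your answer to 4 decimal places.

0.6305

By Bayes' theorem, P(k | x) = π_k f_k(x) / Σ_j π_j f_j(x).
Since both observations come from the same component, the likelihood for component k is f_k(x₁)·f_k(x₂).
  p_1 = [e^(−6.7)·6.7^14/14! = 0.0051864] × [0.154648] = 0.000802064
  p_2 = [e^(−8.7)·8.7^14/14! = 0.0271956] × [0.100328] = 0.00272848
  p_3 = [e^(−13.5)·13.5^14/14! = 0.105024] × [0.0115264] = 0.00121055
Multiply by the mixture weights:
  π_1·p_1 = 0.06 × 0.000802064 = 4.81239e-05
  π_2·p_2 = 0.18 × 0.00272848 = 0.000491126
  π_3·p_3 = 0.76 × 0.00121055 = 0.00092002
Evidence: 4.81239e-05 + 0.000491126 + 0.00092002 = 0.00145927
So the posterior for Cluster 3 is 0.00092002 / 0.00145927 ≈ 0.6305.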